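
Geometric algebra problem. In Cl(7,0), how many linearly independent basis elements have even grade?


Even subalgebra dimension = 2^(n-1)
n = 7 + 0 = 7
2^(7 - 1) = 2^6 = 64
Verification: sum of C(7,k) for even k = 1 + 21 + 35 + 7 = 64
Result = 64


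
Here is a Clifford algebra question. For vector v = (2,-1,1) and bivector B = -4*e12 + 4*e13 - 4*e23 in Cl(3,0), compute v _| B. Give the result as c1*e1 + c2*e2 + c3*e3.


Left contraction v _| B = <vB>_1 (grade-1 part of the geometric product vB).
Using e1_|e12 = e2, e2_|e12 = -e1, e1_|e13 = e3, e3_|e13 = -e1, e2_|e23 = e3, e3_|e23 = -e2:
e1 coeff: -v2*b12 - v3*b13 = -(-1)*(-4) - (1)*(4) = -8
e2 coeff: v1*b12 - v3*b23 = (2)*(-4) - (1)*(-4) = -4
e3 coeff: v1*b13 + v2*b23 = (2)*(4) + (-1)*(-4) = 12
v _| B = -8*e1 - 4*e2 + 12*e3


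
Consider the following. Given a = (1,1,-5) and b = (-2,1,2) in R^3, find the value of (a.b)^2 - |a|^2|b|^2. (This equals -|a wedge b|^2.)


a . b = 1*(-2) + 1*1 + (-5)*2
= -2 + 1 + (-10) = -11
|a|^2 = 1^2 + 1^2 + (-5)^2 = 27
|b|^2 = (-2)^2 + 1^2 + 2^2 = 9
(a.b)^2 = (-11)^2 = 121
|a|^2 * |b|^2 = 27 * 9 = 243
Result = 121 - 243 = -122


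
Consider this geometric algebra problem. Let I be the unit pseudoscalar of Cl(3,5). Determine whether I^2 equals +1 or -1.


The pseudoscalar I = e1...e_n (product of all n generators) of Cl(p,q) satisfies I^2 = (-1)^(q + n(n-1)/2).
p = 3, q = 5, n = p + q = 8
n(n-1)/2 = 8 * 7 / 2 = 28
Exponent = q + n(n-1)/2 = 5 + 28 = 33
I^2 = (-1)^33 = -1


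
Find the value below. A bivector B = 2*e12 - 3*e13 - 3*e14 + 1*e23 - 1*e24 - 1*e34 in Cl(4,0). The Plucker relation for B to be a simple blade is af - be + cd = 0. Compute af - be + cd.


Plucker relation: af - be + cd
a*f = 2*(-1) = -2
b*e = (-3)*(-1) = 3
c*d = (-3)*1 = -3
af - be + cd = -2 - 3 + (-3)
= -8


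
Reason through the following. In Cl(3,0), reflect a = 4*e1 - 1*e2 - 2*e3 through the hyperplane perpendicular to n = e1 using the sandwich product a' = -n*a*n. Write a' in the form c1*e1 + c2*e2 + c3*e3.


Reflection formula: a' = -n*a*n, with n = e1 (unit vector, n^2 = 1).
For reflection through hyperplane perp to e1:
The component along e1 flips sign, others stay.
a = (4, -1, -2)
a' = (-4, -1, -2)
a' = -4*e1 - 1*e2 - 2*e3


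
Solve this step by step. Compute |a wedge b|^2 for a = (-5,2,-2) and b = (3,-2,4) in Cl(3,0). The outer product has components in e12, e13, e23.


a wedge b = (a1*b2 - a2*b1)*e12 + (a1*b3 - a3*b1)*e13 + (a2*b3 - a3*b2)*e23
e12 coeff: (-5)*(-2) - 2*3 = 10 - 6 = 4
e13 coeff: (-5)*4 - (-2)*3 = -20 - (-6) = -14
e23 coeff: 2*4 - (-2)*(-2) = 8 - 4 = 4
|a wedge b|^2 = 4^2 + (-14)^2 + 4^2
= 16 + 196 + 16
= 228


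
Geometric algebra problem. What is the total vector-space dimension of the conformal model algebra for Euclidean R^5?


The conformal model of R^5 uses Cl(6,1): the 5 Euclidean generators plus two extra orthogonal generators e+ (e+^2 = +1) and e- (e-^2 = -1), from which the null vectors e0, einf are built.
Number of generators m = 5 + 2 = 7.
dim Cl(p,q) = 2^m = 2^7 = 128


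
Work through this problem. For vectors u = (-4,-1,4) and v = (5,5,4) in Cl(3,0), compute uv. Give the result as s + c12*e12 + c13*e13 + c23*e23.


In Cl(3,0): e_i^2 = 1, e_ie_j = -e_je_i for i != j.
Scalar part = u . v = (-4)*5 + (-1)*5 + 4*4
= -20 + (-5) + 16 = -9
e12 coeff = (-4)*5 - (-1)*5 = -20 - (-5) = -15
e13 coeff = (-4)*4 - 4*5 = -16 - 20 = -36
e23 coeff = (-1)*4 - 4*5 = -4 - 20 = -24
uv = -9 - 15*e12 - 36*e13 - 24*e23


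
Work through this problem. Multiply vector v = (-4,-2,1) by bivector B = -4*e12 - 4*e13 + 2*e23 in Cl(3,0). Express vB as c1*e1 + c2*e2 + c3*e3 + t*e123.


vB has grade-1 (vector) and grade-3 (trivector) parts: vB = (v _| B) + (v ^ B).
Vector part <vB>_1:
  e1: -v2*b12 - v3*b13 = -(-2)*(-4) - (1)*(-4) = -4
  e2: v1*b12 - v3*b23 = (-4)*(-4) - (1)*(2) = 14
  e3: v1*b13 + v2*b23 = (-4)*(-4) + (-2)*(2) = 12
Trivector part <vB>_3:
  e123: v1*b23 - v2*b13 + v3*b12 = (-4)*(2) - (-2)*(-4) + (1)*(-4) = -20
vB = -4*e1 + 14*e2 + 12*e3 - 20*e123


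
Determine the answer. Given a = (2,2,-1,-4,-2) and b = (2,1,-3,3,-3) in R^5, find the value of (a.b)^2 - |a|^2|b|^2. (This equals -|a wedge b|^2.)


a . b = 2*2 + 2*1 + (-1)*(-3) + (-4)*3 + (-2)*(-3)
= 4 + 2 + 3 + (-12) + 6 = 3
|a|^2 = 2^2 + 2^2 + (-1)^2 + (-4)^2 + (-2)^2 = 29
|b|^2 = 2^2 + 1^2 + (-3)^2 + 3^2 + (-3)^2 = 32
(a.b)^2 = 3^2 = 9
|a|^2 * |b|^2 = 29 * 32 = 928
Result = 9 - 928 = -919


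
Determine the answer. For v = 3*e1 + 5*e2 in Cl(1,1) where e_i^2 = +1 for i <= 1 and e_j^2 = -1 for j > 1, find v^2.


v^2 = sum of c_i^2 * e_i^2
Positive signature terms (e_i^2 = +1): 3^2 = 9
Negative signature terms (e_j^2 = -1): 5^2 = 25
v^2 = 9 - 25 = -16


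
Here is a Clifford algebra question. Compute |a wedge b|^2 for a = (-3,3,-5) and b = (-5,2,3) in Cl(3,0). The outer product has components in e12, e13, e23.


a wedge b = (a1*b2 - a2*b1)*e12 + (a1*b3 - a3*b1)*e13 + (a2*b3 - a3*b2)*e23
e12 coeff: (-3)*2 - 3*(-5) = -6 - (-15) = 9
e13 coeff: (-3)*3 - (-5)*(-5) = -9 - 25 = -34
e23 coeff: 3*3 - (-5)*2 = 9 - (-10) = 19
|a wedge b|^2 = 9^2 + (-34)^2 + 19^2
= 81 + 1156 + 361
= 1598


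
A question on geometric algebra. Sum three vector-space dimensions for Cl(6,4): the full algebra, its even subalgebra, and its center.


n = 6 + 4 = 10
Total dim = 2^10 = 1024
Even subalgebra dim = 2^9 = 512
n is even, so center dim = 1
Sum = 1024 + 512 + 1 = 1537


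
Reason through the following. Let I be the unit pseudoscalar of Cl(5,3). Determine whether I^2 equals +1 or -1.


The pseudoscalar I = e1...e_n (product of all n generators) of Cl(p,q) satisfies I^2 = (-1)^(q + n(n-1)/2).
p = 5, q = 3, n = p + q = 8
n(n-1)/2 = 8 * 7 / 2 = 28
Exponent = q + n(n-1)/2 = 3 + 28 = 31
I^2 = (-1)^31 = -1


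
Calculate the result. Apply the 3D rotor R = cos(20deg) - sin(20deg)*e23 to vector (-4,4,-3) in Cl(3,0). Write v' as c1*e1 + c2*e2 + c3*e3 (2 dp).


Rotor R = cos(20deg) - sin(20deg)*e23
Rotation angle theta = 2 * 20 = 40 degrees in the e23 plane (e2 -> e3).
The component perpendicular to the plane (e1) is invariant: v'_1 = v1 = -4.00
cos(40deg) = 0.7660, sin(40deg) = 0.6428
v'_2 = v2*cos(theta) - v3*sin(theta) = 4*0.7660 - (-3)*0.6428 = 4.99
v'_3 = v2*sin(theta) + v3*cos(theta) = 4*0.6428 + (-3)*0.7660 = 0.27
v' = -4.00*e1 + 4.99*e2 + 0.27*e3


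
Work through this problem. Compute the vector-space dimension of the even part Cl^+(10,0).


Even subalgebra dimension = 2^(n-1)
n = 10 + 0 = 10
2^(10 - 1) = 2^9 = 512
Verification: sum of C(10,k) for even k = 1 + 45 + 210 + 210 + 45 + 1 = 512
Result = 512


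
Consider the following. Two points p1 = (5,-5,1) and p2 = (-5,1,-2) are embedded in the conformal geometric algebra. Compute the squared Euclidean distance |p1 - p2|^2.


p1 - p2 = (10, -6, 3)
|p1 - p2|^2 = 10^2 + (-6)^2 + 3^2
= 100 + 36 + 9
= 145


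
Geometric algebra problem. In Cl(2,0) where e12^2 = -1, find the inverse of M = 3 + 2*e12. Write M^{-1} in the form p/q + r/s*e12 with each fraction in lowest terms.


M = 3 + 2*e12, where e12^2 = -1.
Since M commutes with its reverse ~M = a - b*e12, M * ~M = a^2 - b^2*e12^2 = a^2 + b^2.
So M^{-1} = ~M / (a^2 + b^2) = (a - b*e12)/(a^2 + b^2).
a^2 + b^2 = 9 + 4 = 13
Scalar part = 3/13 = 3/13
Bivector coeff = -2/13 = -2/13
M^{-1} = 3/13 - 2/13*e12


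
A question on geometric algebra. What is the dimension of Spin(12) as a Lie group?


Spin(n) double-covers SO(n); both have Lie algebra so(n) of dimension n(n-1)/2.
n = 12
n(n-1) = 12 * 11 = 132
dim Spin(12) = 132/2 = 66


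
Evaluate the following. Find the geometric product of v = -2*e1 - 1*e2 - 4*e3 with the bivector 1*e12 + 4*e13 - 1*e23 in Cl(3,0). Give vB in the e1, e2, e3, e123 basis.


vB has grade-1 (vector) and grade-3 (trivector) parts: vB = (v _| B) + (v ^ B).
Vector part <vB>_1:
  e1: -v2*b12 - v3*b13 = -(-1)*(1) - (-4)*(4) = 17
  e2: v1*b12 - v3*b23 = (-2)*(1) - (-4)*(-1) = -6
  e3: v1*b13 + v2*b23 = (-2)*(4) + (-1)*(-1) = -7
Trivector part <vB>_3:
  e123: v1*b23 - v2*b13 + v3*b12 = (-2)*(-1) - (-1)*(4) + (-4)*(1) = 2
vB = 17*e1 - 6*e2 - 7*e3 + 2*e123


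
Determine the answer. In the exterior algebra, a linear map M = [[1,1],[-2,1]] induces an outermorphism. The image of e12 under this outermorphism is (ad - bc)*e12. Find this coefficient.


The outermorphism of a linear map f sends e1^e2 to f(e1)^f(e2).
f(e1) = 1*e1 - 2*e2
f(e2) = 1*e1 + 1*e2
f(e1) ^ f(e2) = (1*e1 - 2*e2) ^ (1*e1 + 1*e2)
= 1*1*e12 + (-2)*1*e21
= (1 - (-2))*e12
= 3*e12
Coefficient = 3


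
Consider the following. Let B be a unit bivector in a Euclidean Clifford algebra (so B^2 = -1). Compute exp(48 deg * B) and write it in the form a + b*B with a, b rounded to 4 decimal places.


For a unit bivector B with B^2 = -1, the exponential series gives
e^(theta*B) = cos(theta) + sin(theta)*B (the GA analogue of Euler's formula).
theta = 48 degrees = 0.837758 rad
cos(48 deg) = 0.6691
sin(48 deg) = 0.7431
exp(theta*B) = 0.6691 + 0.7431*B


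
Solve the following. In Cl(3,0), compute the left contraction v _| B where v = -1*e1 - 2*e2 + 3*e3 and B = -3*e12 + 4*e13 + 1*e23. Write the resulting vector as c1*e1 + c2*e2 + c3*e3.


Left contraction v _| B = <vB>_1 (grade-1 part of the geometric product vB).
Using e1_|e12 = e2, e2_|e12 = -e1, e1_|e13 = e3, e3_|e13 = -e1, e2_|e23 = e3, e3_|e23 = -e2:
e1 coeff: -v2*b12 - v3*b13 = -(-2)*(-3) - (3)*(4) = -18
e2 coeff: v1*b12 - v3*b23 = (-1)*(-3) - (3)*(1) = 0
e3 coeff: v1*b13 + v2*b23 = (-1)*(4) + (-2)*(1) = -6
v _| B = -18*e1 + 0*e2 - 6*e3


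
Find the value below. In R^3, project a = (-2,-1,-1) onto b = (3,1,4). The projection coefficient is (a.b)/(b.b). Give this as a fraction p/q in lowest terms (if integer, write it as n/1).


Projection coefficient = (a . b) / (b . b)
a . b = (-2)*3 + (-1)*1 + (-1)*4
= -6 + (-1) + (-4) = -11
b . b = 3^2 + 1^2 + 4^2
= 9 + 1 + 16 = 26
Coefficient = -11/26
In lowest terms: -11/26


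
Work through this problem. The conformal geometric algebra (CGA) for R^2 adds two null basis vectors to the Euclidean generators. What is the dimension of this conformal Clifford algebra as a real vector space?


The conformal model of R^2 uses Cl(3,1): the 2 Euclidean generators plus two extra orthogonal generators e+ (e+^2 = +1) and e- (e-^2 = -1), from which the null vectors e0, einf are built.
Number of generators m = 2 + 2 = 4.
dim Cl(p,q) = 2^m = 2^4 = 16


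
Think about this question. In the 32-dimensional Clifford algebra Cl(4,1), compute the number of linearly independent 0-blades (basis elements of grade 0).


Number of grade-k basis blades in Cl(p,q) with n = p + q is C(n, k).
n = 4 + 1 = 5
C(5, 0) = 5! / (0! * 5!)
= 120 / (1 * 120)
= 1


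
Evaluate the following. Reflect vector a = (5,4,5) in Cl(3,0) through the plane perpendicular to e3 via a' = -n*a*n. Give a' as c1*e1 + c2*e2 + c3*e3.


Reflection formula: a' = -n*a*n, with n = e3 (unit vector, n^2 = 1).
For reflection through hyperplane perp to e3:
The component along e3 flips sign, others stay.
a = (5, 4, 5)
a' = (5, 4, -5)
a' = 5*e1 + 4*e2 - 5*e3


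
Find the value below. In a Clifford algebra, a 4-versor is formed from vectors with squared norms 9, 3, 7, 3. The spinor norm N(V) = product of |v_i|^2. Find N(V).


Spinor norm N(V) = |v1|^2 * |v2|^2 * ... * |v4|^2
= 9 * 3 * 7 * 3
Running product: 9, 27, 189, 567
N(V) = 567


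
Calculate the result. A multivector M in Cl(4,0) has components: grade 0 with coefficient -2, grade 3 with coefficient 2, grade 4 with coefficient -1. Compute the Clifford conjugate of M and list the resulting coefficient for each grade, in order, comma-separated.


Clifford conjugate sign for grade k: (-1)^(k(k+1)/2)
Grade 0: (-1)^(0*1/2) = (-1)^0 = 1, coeff -2 -> -2
Grade 3: (-1)^(3*4/2) = (-1)^6 = 1, coeff 2 -> 2
Grade 4: (-1)^(4*5/2) = (-1)^10 = 1, coeff -1 -> -1
Conjugated coefficients: -2, 2, -1


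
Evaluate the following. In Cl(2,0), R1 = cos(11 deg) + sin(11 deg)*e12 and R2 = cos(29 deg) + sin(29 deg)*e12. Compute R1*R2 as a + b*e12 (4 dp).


Same-plane rotors commute and their half-angles add:
R1*R2 = cos(a1 + a2) + sin(a1 + a2)*e12.
a1 + a2 = 11 + 29 = 40 deg
cos(40 deg) = 0.7660
sin(40 deg) = 0.6428
R1*R2 = 0.7660 + 0.6428*e12


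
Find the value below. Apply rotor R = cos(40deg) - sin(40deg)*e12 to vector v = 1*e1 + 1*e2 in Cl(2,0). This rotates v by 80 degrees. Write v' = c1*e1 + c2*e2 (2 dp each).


Rotor R = cos(40deg) - sin(40deg)*e12
Rotation angle theta = 2 * 40 = 80 degrees
v' = R*v*~R rotates v by theta.
cos(80deg) = 0.1736, sin(80deg) = 0.9848
v'_1 = 1*cos(80deg) - 1*sin(80deg)
= 1*0.1736 - 1*0.9848
= -0.81
v'_2 = 1*sin(80deg) + 1*cos(80deg)
= 1*0.9848 + 1*0.1736
= 1.16
v' = -0.81*e1 + 1.16*e2


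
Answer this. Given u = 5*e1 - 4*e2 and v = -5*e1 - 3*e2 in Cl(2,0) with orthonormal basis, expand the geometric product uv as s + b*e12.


Expand: (5*e1 - 4*e2)(-5*e1 - 3*e2)
= 5*(-5)*e1e1 + 5*(-3)*e1e2 + (-4)*(-5)*e2e1 + (-4)*(-3)*e2e2
Using e1^2 = e2^2 = 1, e2e1 = -e1e2:
Scalar part s = 5*(-5) + (-4)*(-3) = -25 + 12 = -13
Bivector part b = 5*(-3) - (-4)*(-5) = -15 - 20 = -35
uv = -13 - 35*e12


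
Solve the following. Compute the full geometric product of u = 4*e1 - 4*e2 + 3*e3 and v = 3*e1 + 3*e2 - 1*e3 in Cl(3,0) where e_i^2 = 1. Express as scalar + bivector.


In Cl(3,0): e_i^2 = 1, e_ie_j = -e_je_i for i != j.
Scalar part = u . v = 4*3 + (-4)*3 + 3*(-1)
= 12 + (-12) + (-3) = -3
e12 coeff = 4*3 - (-4)*3 = 12 - (-12) = 24
e13 coeff = 4*(-1) - 3*3 = -4 - 9 = -13
e23 coeff = (-4)*(-1) - 3*3 = 4 - 9 = -5
uv = -3 + 24*e12 - 13*e13 - 5*e23


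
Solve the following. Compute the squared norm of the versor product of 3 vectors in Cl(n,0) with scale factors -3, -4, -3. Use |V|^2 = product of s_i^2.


Each vector v_i has |v_i|^2 = s_i^2
Squared scales: (-3)^2 = 9, (-4)^2 = 16, (-3)^2 = 9
|V|^2 = 9 * 16 * 9
= 1296


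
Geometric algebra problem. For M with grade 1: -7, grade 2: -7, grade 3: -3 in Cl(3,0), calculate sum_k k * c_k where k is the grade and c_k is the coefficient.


Grade-weighted sum = sum of grade_k * coefficient_k
1*(-7) = -7
2*(-7) = -14
3*(-3) = -9
Total = -7 + (-14) + (-9) = -30


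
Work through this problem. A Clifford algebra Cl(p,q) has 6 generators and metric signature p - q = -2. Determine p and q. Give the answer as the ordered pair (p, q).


We need p + q = 6 and p - q = -2.
Adding: 2p = 6 + (-2) = 4, so p = 2.
Then q = 6 - 2 = 4.
(p, q) = (2, 4)


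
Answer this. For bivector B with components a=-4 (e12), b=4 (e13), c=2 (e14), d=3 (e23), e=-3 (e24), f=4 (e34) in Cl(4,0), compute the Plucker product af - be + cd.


Plucker relation: af - be + cd
a*f = (-4)*4 = -16
b*e = 4*(-3) = -12
c*d = 2*3 = 6
af - be + cd = -16 - (-12) + 6
= 2


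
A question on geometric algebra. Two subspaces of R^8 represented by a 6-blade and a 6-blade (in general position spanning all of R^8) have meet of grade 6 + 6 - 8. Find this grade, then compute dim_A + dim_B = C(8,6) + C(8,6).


Meet grade = grade(A) + grade(B) - n
= 6 + 6 - 8 = 4
C(8,6) = 28
C(8,6) = 28
dim_A + dim_B = 28 + 28 = 56


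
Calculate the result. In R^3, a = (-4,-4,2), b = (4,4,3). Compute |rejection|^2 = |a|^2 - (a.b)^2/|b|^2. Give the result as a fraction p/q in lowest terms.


|a|^2 = (-4)^2 + (-4)^2 + 2^2 = 36
|b|^2 = 4^2 + 4^2 + 3^2 = 41
a . b = (-4)*4 + (-4)*4 + 2*3 = -26
(a.b)^2 = (-26)^2 = 676
|rej|^2 = 36 - 676/41
= (1476 - 676)/41
= 800/41
In lowest terms: 800/41


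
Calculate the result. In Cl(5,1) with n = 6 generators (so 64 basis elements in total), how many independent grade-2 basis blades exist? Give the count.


Number of grade-k basis blades in Cl(p,q) with n = p + q is C(n, k).
n = 5 + 1 = 6
C(6, 2) = 6! / (2! * 4!)
= 720 / (2 * 24)
= 15


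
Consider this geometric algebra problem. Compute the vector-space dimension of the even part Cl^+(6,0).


Even subalgebra dimension = 2^(n-1)
n = 6 + 0 = 6
2^(6 - 1) = 2^5 = 32
Verification: sum of C(6,k) for even k = 1 + 15 + 15 + 1 = 32
Result = 32


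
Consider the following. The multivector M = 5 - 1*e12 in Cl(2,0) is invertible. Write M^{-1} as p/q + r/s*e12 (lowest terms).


M = 5 - 1*e12, where e12^2 = -1.
Since M commutes with its reverse ~M = a - b*e12, M * ~M = a^2 - b^2*e12^2 = a^2 + b^2.
So M^{-1} = ~M / (a^2 + b^2) = (a - b*e12)/(a^2 + b^2).
a^2 + b^2 = 25 + 1 = 26
Scalar part = 5/26 = 5/26
Bivector coeff = 1/26 = 1/26
M^{-1} = 5/26 + 1/26*e12


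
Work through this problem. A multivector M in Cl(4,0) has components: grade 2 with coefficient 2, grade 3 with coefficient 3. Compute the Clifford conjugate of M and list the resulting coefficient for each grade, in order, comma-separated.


Clifford conjugate sign for grade k: (-1)^(k(k+1)/2)
Grade 2: (-1)^(2*3/2) = (-1)^3 = -1, coeff 2 -> -2
Grade 3: (-1)^(3*4/2) = (-1)^6 = 1, coeff 3 -> 3
Conjugated coefficients: -2, 3


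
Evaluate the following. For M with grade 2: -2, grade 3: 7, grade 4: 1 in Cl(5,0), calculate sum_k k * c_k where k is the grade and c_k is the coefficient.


Grade-weighted sum = sum of grade_k * coefficient_k
2*(-2) = -4
3*7 = 21
4*1 = 4
Total = -4 + 21 + 4 = 21


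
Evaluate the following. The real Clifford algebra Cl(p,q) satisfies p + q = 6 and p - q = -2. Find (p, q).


We need p + q = 6 and p - q = -2.
Adding: 2p = 6 + (-2) = 4, so p = 2.
Then q = 6 - 2 = 4.
(p, q) = (2, 4)


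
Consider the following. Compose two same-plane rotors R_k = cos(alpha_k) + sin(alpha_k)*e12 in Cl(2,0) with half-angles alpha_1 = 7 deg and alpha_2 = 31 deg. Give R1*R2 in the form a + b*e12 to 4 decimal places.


Same-plane rotors commute and their half-angles add:
R1*R2 = cos(a1 + a2) + sin(a1 + a2)*e12.
a1 + a2 = 7 + 31 = 38 deg
cos(38 deg) = 0.7880
sin(38 deg) = 0.6157
R1*R2 = 0.7880 + 0.6157*e12


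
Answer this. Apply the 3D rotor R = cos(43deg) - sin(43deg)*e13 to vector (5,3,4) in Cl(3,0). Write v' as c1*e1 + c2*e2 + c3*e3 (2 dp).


Rotor R = cos(43deg) - sin(43deg)*e13
Rotation angle theta = 2 * 43 = 86 degrees in the e13 plane (e1 -> e3).
The component perpendicular to the plane (e2) is invariant: v'_2 = v2 = 3.00
cos(86deg) = 0.0698, sin(86deg) = 0.9976
v'_1 = v1*cos(theta) - v3*sin(theta) = 5*0.0698 - 4*0.9976 = -3.64
v'_3 = v1*sin(theta) + v3*cos(theta) = 5*0.9976 + 4*0.0698 = 5.27
v' = -3.64*e1 + 3.00*e2 + 5.27*e3


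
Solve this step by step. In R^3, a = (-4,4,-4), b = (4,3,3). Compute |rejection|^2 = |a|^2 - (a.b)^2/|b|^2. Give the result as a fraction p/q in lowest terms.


|a|^2 = (-4)^2 + 4^2 + (-4)^2 = 48
|b|^2 = 4^2 + 3^2 + 3^2 = 34
a . b = (-4)*4 + 4*3 + (-4)*3 = -16
(a.b)^2 = (-16)^2 = 256
|rej|^2 = 48 - 256/34
= (1632 - 256)/34
= 1376/34
In lowest terms: 688/17


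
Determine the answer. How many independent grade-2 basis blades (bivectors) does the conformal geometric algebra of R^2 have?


The conformal model of R^2 uses Cl(3,1) with m = 2 + 2 = 4 generators.
Number of grade-2 blades = C(m, 2) = C(4, 2)
= 4*3/2 = 6


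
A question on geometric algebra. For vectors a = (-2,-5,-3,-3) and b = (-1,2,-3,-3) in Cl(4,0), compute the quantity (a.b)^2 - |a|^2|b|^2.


a . b = (-2)*(-1) + (-5)*2 + (-3)*(-3) + (-3)*(-3)
= 2 + (-10) + 9 + 9 = 10
|a|^2 = (-2)^2 + (-5)^2 + (-3)^2 + (-3)^2 = 47
|b|^2 = (-1)^2 + 2^2 + (-3)^2 + (-3)^2 = 23
(a.b)^2 = 10^2 = 100
|a|^2 * |b|^2 = 47 * 23 = 1081
Result = 100 - 1081 = -981


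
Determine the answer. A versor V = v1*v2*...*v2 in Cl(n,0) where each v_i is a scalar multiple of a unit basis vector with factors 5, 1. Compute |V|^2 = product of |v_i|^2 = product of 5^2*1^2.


Each vector v_i has |v_i|^2 = s_i^2
Squared scales: 5^2 = 25, 1^2 = 1
|V|^2 = 25 * 1
= 25


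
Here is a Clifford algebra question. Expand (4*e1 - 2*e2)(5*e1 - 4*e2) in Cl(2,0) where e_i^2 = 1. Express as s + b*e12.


Expand: (4*e1 - 2*e2)(5*e1 - 4*e2)
= 4*5*e1e1 + 4*(-4)*e1e2 + (-2)*5*e2e1 + (-2)*(-4)*e2e2
Using e1^2 = e2^2 = 1, e2e1 = -e1e2:
Scalar part s = 4*5 + (-2)*(-4) = 20 + 8 = 28
Bivector part b = 4*(-4) - (-2)*5 = -16 - (-10) = -6
uv = 28 - 6*e12


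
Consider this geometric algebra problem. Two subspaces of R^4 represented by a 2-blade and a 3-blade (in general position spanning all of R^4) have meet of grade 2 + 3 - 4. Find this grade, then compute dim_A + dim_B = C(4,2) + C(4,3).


Meet grade = grade(A) + grade(B) - n
= 2 + 3 - 4 = 1
C(4,2) = 6
C(4,3) = 4
dim_A + dim_B = 6 + 4 = 10


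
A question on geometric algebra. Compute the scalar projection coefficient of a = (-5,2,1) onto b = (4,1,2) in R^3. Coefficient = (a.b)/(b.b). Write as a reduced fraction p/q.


Projection coefficient = (a . b) / (b . b)
a . b = (-5)*4 + 2*1 + 1*2
= -20 + 2 + 2 = -16
b . b = 4^2 + 1^2 + 2^2
= 16 + 1 + 4 = 21
Coefficient = -16/21
In lowest terms: -16/21


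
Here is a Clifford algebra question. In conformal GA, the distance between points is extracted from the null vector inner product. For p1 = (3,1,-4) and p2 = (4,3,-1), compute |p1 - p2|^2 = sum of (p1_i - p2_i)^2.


p1 - p2 = (-1, -2, -3)
|p1 - p2|^2 = (-1)^2 + (-2)^2 + (-3)^2
= 1 + 4 + 9
= 14


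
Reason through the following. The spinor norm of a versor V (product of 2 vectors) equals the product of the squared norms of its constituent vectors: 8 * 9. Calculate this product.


Spinor norm N(V) = |v1|^2 * |v2|^2 * ... * |v2|^2
= 8 * 9
Running product: 8, 72
N(V) = 72


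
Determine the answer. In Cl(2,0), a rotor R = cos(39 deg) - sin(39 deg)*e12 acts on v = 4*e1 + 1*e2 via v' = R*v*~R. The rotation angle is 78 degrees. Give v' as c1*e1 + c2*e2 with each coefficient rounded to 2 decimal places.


Rotor R = cos(39deg) - sin(39deg)*e12
Rotation angle theta = 2 * 39 = 78 degrees
v' = R*v*~R rotates v by theta.
cos(78deg) = 0.2079, sin(78deg) = 0.9781
v'_1 = 4*cos(78deg) - 1*sin(78deg)
= 4*0.2079 - 1*0.9781
= -0.15
v'_2 = 4*sin(78deg) + 1*cos(78deg)
= 4*0.9781 + 1*0.2079
= 4.12
v' = -0.15*e1 + 4.12*e2


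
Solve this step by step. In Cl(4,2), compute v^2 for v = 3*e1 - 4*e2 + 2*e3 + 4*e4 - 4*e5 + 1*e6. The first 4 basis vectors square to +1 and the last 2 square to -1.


v^2 = sum of c_i^2 * e_i^2
Positive signature terms (e_i^2 = +1): 3^2 + (-4)^2 + 2^2 + 4^2 = 45
Negative signature terms (e_j^2 = -1): (-4)^2 + 1^2 = 17
v^2 = 45 - 17 = 28


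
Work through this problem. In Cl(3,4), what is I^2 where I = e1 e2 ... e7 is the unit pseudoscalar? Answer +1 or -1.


The pseudoscalar I = e1...e_n (product of all n generators) of Cl(p,q) satisfies I^2 = (-1)^(q + n(n-1)/2).
p = 3, q = 4, n = p + q = 7
n(n-1)/2 = 7 * 6 / 2 = 21
Exponent = q + n(n-1)/2 = 4 + 21 = 25
I^2 = (-1)^25 = -1


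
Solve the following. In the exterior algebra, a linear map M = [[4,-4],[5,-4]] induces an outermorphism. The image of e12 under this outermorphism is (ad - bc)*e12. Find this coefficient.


The outermorphism of a linear map f sends e1^e2 to f(e1)^f(e2).
f(e1) = 4*e1 + 5*e2
f(e2) = -4*e1 - 4*e2
f(e1) ^ f(e2) = (4*e1 + 5*e2) ^ (-4*e1 - 4*e2)
= 4*(-4)*e12 + 5*(-4)*e21
= (-16 - (-20))*e12
= 4*e12
Coefficient = 4


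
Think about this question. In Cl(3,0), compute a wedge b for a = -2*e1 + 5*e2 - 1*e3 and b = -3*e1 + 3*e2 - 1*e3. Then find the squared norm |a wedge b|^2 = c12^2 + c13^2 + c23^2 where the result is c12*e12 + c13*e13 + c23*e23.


a wedge b = (a1*b2 - a2*b1)*e12 + (a1*b3 - a3*b1)*e13 + (a2*b3 - a3*b2)*e23
e12 coeff: (-2)*3 - 5*(-3) = -6 - (-15) = 9
e13 coeff: (-2)*(-1) - (-1)*(-3) = 2 - 3 = -1
e23 coeff: 5*(-1) - (-1)*3 = -5 - (-3) = -2
|a wedge b|^2 = 9^2 + (-1)^2 + (-2)^2
= 81 + 1 + 4
= 86


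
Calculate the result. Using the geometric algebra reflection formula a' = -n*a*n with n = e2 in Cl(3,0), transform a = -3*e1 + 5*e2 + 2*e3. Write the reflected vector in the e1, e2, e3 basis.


Reflection formula: a' = -n*a*n, with n = e2 (unit vector, n^2 = 1).
For reflection through hyperplane perp to e2:
The component along e2 flips sign, others stay.
a = (-3, 5, 2)
a' = (-3, -5, 2)
a' = -3*e1 - 5*e2 + 2*e3


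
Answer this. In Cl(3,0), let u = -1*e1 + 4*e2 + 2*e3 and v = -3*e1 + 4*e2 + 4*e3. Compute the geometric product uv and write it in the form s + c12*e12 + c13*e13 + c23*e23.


In Cl(3,0): e_i^2 = 1, e_ie_j = -e_je_i for i != j.
Scalar part = u . v = (-1)*(-3) + 4*4 + 2*4
= 3 + 16 + 8 = 27
e12 coeff = (-1)*4 - 4*(-3) = -4 - (-12) = 8
e13 coeff = (-1)*4 - 2*(-3) = -4 - (-6) = 2
e23 coeff = 4*4 - 2*4 = 16 - 8 = 8
uv = 27 + 8*e12 + 2*e13 + 8*e23


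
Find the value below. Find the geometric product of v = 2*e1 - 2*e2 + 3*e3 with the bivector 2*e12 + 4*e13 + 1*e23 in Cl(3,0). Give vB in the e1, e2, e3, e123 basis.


vB has grade-1 (vector) and grade-3 (trivector) parts: vB = (v _| B) + (v ^ B).
Vector part <vB>_1:
  e1: -v2*b12 - v3*b13 = -(-2)*(2) - (3)*(4) = -8
  e2: v1*b12 - v3*b23 = (2)*(2) - (3)*(1) = 1
  e3: v1*b13 + v2*b23 = (2)*(4) + (-2)*(1) = 6
Trivector part <vB>_3:
  e123: v1*b23 - v2*b13 + v3*b12 = (2)*(1) - (-2)*(4) + (3)*(2) = 16
vB = -8*e1 + 1*e2 + 6*e3 + 16*e123


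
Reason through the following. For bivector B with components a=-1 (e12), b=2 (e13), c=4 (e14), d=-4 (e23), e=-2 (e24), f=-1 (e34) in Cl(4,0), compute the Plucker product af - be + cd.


Plucker relation: af - be + cd
a*f = (-1)*(-1) = 1
b*e = 2*(-2) = -4
c*d = 4*(-4) = -16
af - be + cd = 1 - (-4) + (-16)
= -11


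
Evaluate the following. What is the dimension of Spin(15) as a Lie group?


Spin(n) double-covers SO(n); both have Lie algebra so(n) of dimension n(n-1)/2.
n = 15
n(n-1) = 15 * 14 = 210
dim Spin(15) = 210/2 = 105


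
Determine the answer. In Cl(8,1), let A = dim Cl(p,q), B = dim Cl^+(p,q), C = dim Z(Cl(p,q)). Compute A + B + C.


n = 8 + 1 = 9
Total dim = 2^9 = 512
Even subalgebra dim = 2^8 = 256
n is odd, so center dim = 2
Sum = 512 + 256 + 2 = 770


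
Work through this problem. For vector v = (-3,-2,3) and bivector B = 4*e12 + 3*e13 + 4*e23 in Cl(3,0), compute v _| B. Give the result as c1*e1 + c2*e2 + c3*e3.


Left contraction v _| B = <vB>_1 (grade-1 part of the geometric product vB).
Using e1_|e12 = e2, e2_|e12 = -e1, e1_|e13 = e3, e3_|e13 = -e1, e2_|e23 = e3, e3_|e23 = -e2:
e1 coeff: -v2*b12 - v3*b13 = -(-2)*(4) - (3)*(3) = -1
e2 coeff: v1*b12 - v3*b23 = (-3)*(4) - (3)*(4) = -24
e3 coeff: v1*b13 + v2*b23 = (-3)*(3) + (-2)*(4) = -17
v _| B = -1*e1 - 24*e2 - 17*e3


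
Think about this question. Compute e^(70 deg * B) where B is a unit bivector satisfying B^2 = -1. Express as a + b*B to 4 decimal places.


For a unit bivector B with B^2 = -1, the exponential series gives
e^(theta*B) = cos(theta) + sin(theta)*B (the GA analogue of Euler's formula).
theta = 70 degrees = 1.22173 rad
cos(70 deg) = 0.3420
sin(70 deg) = 0.9397
exp(theta*B) = 0.3420 + 0.9397*B


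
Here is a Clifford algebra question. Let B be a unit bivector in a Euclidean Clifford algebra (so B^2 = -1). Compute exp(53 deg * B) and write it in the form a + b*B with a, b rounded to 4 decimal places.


For a unit bivector B with B^2 = -1, the exponential series gives
e^(theta*B) = cos(theta) + sin(theta)*B (the GA analogue of Euler's formula).
theta = 53 degrees = 0.925025 rad
cos(53 deg) = 0.6018
sin(53 deg) = 0.7986
exp(theta*B) = 0.6018 + 0.7986*B


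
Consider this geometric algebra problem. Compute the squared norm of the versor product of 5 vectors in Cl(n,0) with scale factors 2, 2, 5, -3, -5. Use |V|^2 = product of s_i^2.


Each vector v_i has |v_i|^2 = s_i^2
Squared scales: 2^2 = 4, 2^2 = 4, 5^2 = 25, (-3)^2 = 9, (-5)^2 = 25
|V|^2 = 4 * 4 * 25 * 9 * 25
= 90000


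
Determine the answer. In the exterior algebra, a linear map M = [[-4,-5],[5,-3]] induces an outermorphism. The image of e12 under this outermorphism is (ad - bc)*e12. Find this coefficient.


The outermorphism of a linear map f sends e1^e2 to f(e1)^f(e2).
f(e1) = -4*e1 + 5*e2
f(e2) = -5*e1 - 3*e2
f(e1) ^ f(e2) = (-4*e1 + 5*e2) ^ (-5*e1 - 3*e2)
= (-4)*(-3)*e12 + 5*(-5)*e21
= (12 - (-25))*e12
= 37*e12
Coefficient = 37


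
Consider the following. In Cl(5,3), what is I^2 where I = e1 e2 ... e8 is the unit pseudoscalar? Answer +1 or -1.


The pseudoscalar I = e1...e_n (product of all n generators) of Cl(p,q) satisfies I^2 = (-1)^(q + n(n-1)/2).
p = 5, q = 3, n = p + q = 8
n(n-1)/2 = 8 * 7 / 2 = 28
Exponent = q + n(n-1)/2 = 3 + 28 = 31
I^2 = (-1)^31 = -1


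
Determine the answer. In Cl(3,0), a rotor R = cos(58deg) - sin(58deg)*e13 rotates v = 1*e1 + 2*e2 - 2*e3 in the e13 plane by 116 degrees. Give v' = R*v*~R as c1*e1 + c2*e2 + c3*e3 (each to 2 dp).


Rotor R = cos(58deg) - sin(58deg)*e13
Rotation angle theta = 2 * 58 = 116 degrees in the e13 plane (e1 -> e3).
The component perpendicular to the plane (e2) is invariant: v'_2 = v2 = 2.00
cos(116deg) = -0.4384, sin(116deg) = 0.8988
v'_1 = v1*cos(theta) - v3*sin(theta) = 1*(-0.4384) - (-2)*0.8988 = 1.36
v'_3 = v1*sin(theta) + v3*cos(theta) = 1*0.8988 + (-2)*(-0.4384) = 1.78
v' = 1.36*e1 + 2.00*e2 + 1.78*e3


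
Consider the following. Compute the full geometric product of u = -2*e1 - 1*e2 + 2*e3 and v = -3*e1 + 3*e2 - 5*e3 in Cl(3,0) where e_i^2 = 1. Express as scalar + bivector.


In Cl(3,0): e_i^2 = 1, e_ie_j = -e_je_i for i != j.
Scalar part = u . v = (-2)*(-3) + (-1)*3 + 2*(-5)
= 6 + (-3) + (-10) = -7
e12 coeff = (-2)*3 - (-1)*(-3) = -6 - 3 = -9
e13 coeff = (-2)*(-5) - 2*(-3) = 10 - (-6) = 16
e23 coeff = (-1)*(-5) - 2*3 = 5 - 6 = -1
uv = -7 - 9*e12 + 16*e13 - 1*e23


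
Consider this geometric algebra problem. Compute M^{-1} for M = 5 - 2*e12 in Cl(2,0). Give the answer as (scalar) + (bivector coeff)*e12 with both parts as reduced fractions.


M = 5 - 2*e12, where e12^2 = -1.
Since M commutes with its reverse ~M = a - b*e12, M * ~M = a^2 - b^2*e12^2 = a^2 + b^2.
So M^{-1} = ~M / (a^2 + b^2) = (a - b*e12)/(a^2 + b^2).
a^2 + b^2 = 25 + 4 = 29
Scalar part = 5/29 = 5/29
Bivector coeff = 2/29 = 2/29
M^{-1} = 5/29 + 2/29*e12


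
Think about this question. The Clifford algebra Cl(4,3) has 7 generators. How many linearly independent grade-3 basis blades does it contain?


Number of grade-k basis blades in Cl(p,q) with n = p + q is C(n, k).
n = 4 + 3 = 7
C(7, 3) = 7! / (3! * 4!)
= 5040 / (6 * 24)
= 35


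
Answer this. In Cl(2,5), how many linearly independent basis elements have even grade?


Even subalgebra dimension = 2^(n-1)
n = 2 + 5 = 7
2^(7 - 1) = 2^6 = 64
Verification: sum of C(7,k) for even k = 1 + 21 + 35 + 7 = 64
Result = 64


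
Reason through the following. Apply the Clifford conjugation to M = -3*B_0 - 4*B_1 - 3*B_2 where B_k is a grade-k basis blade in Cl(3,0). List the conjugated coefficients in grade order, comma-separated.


Clifford conjugate sign for grade k: (-1)^(k(k+1)/2)
Grade 0: (-1)^(0*1/2) = (-1)^0 = 1, coeff -3 -> -3
Grade 1: (-1)^(1*2/2) = (-1)^1 = -1, coeff -4 -> 4
Grade 2: (-1)^(2*3/2) = (-1)^3 = -1, coeff -3 -> 3
Conjugated coefficients: -3, 4, 3


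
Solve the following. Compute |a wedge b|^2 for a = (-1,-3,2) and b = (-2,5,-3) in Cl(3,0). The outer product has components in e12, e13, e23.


a wedge b = (a1*b2 - a2*b1)*e12 + (a1*b3 - a3*b1)*e13 + (a2*b3 - a3*b2)*e23
e12 coeff: (-1)*5 - (-3)*(-2) = -5 - 6 = -11
e13 coeff: (-1)*(-3) - 2*(-2) = 3 - (-4) = 7
e23 coeff: (-3)*(-3) - 2*5 = 9 - 10 = -1
|a wedge b|^2 = (-11)^2 + 7^2 + (-1)^2
= 121 + 49 + 1
= 171


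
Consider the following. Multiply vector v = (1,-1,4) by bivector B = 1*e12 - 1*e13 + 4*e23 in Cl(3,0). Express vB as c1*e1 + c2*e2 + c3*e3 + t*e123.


vB has grade-1 (vector) and grade-3 (trivector) parts: vB = (v _| B) + (v ^ B).
Vector part <vB>_1:
  e1: -v2*b12 - v3*b13 = -(-1)*(1) - (4)*(-1) = 5
  e2: v1*b12 - v3*b23 = (1)*(1) - (4)*(4) = -15
  e3: v1*b13 + v2*b23 = (1)*(-1) + (-1)*(4) = -5
Trivector part <vB>_3:
  e123: v1*b23 - v2*b13 + v3*b12 = (1)*(4) - (-1)*(-1) + (4)*(1) = 7
vB = 5*e1 - 15*e2 - 5*e3 + 7*e123


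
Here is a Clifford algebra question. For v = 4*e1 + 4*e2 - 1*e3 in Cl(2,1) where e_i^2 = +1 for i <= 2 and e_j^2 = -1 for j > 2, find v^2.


v^2 = sum of c_i^2 * e_i^2
Positive signature terms (e_i^2 = +1): 4^2 + 4^2 = 32
Negative signature terms (e_j^2 = -1): (-1)^2 = 1
v^2 = 32 - 1 = 31


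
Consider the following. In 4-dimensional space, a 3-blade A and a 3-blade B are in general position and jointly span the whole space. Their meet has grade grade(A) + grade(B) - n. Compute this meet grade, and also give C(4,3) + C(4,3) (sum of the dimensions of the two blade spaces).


Meet grade = grade(A) + grade(B) - n
= 3 + 3 - 4 = 2
C(4,3) = 4
C(4,3) = 4
dim_A + dim_B = 4 + 4 = 8


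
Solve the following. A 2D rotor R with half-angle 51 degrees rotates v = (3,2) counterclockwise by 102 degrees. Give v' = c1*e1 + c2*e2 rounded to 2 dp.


Rotor R = cos(51deg) - sin(51deg)*e12
Rotation angle theta = 2 * 51 = 102 degrees
v' = R*v*~R rotates v by theta.
cos(102deg) = -0.2079, sin(102deg) = 0.9781
v'_1 = 3*cos(102deg) - 2*sin(102deg)
= 3*(-0.2079) - 2*0.9781
= -2.58
v'_2 = 3*sin(102deg) + 2*cos(102deg)
= 3*0.9781 + 2*(-0.2079)
= 2.52
v' = -2.58*e1 + 2.52*e2


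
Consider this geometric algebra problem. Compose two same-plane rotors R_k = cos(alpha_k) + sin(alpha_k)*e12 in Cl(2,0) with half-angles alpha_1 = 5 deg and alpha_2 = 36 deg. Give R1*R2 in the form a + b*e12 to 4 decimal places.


Same-plane rotors commute and their half-angles add:
R1*R2 = cos(a1 + a2) + sin(a1 + a2)*e12.
a1 + a2 = 5 + 36 = 41 deg
cos(41 deg) = 0.7547
sin(41 deg) = 0.6561
R1*R2 = 0.7547 + 0.6561*e12


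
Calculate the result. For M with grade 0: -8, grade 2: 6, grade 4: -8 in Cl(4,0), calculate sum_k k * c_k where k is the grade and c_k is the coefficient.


Grade-weighted sum = sum of grade_k * coefficient_k
0*(-8) = 0
2*6 = 12
4*(-8) = -32
Total = 0 + 12 + (-32) = -20


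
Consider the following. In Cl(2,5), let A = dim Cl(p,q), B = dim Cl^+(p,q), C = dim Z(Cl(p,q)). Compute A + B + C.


n = 2 + 5 = 7
Total dim = 2^7 = 128
Even subalgebra dim = 2^6 = 64
n is odd, so center dim = 2
Sum = 128 + 64 + 2 = 194


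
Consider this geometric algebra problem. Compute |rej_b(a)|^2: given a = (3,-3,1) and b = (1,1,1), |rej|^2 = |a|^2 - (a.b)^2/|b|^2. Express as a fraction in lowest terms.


|a|^2 = 3^2 + (-3)^2 + 1^2 = 19
|b|^2 = 1^2 + 1^2 + 1^2 = 3
a . b = 3*1 + (-3)*1 + 1*1 = 1
(a.b)^2 = 1^2 = 1
|rej|^2 = 19 - 1/3
= (57 - 1)/3
= 56/3
In lowest terms: 56/3


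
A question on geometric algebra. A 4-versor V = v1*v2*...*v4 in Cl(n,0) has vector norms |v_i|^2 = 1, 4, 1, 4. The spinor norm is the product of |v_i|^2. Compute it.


Spinor norm N(V) = |v1|^2 * |v2|^2 * ... * |v4|^2
= 1 * 4 * 1 * 4
Running product: 1, 4, 4, 16
N(V) = 16


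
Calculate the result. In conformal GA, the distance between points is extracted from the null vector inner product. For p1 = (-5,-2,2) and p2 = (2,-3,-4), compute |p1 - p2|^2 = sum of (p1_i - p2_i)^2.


p1 - p2 = (-7, 1, 6)
|p1 - p2|^2 = (-7)^2 + 1^2 + 6^2
= 49 + 1 + 36
= 86


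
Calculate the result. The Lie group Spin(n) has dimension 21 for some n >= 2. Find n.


dim Spin(n) = dim so(n) = n(n-1)/2.
Solve n(n-1)/2 = 21, i.e. n^2 - n - 42 = 0.
Discriminant = 1 + 8*21 = 169
n = (1 + sqrt(169))/2 = (1 + 13)/2 = 7


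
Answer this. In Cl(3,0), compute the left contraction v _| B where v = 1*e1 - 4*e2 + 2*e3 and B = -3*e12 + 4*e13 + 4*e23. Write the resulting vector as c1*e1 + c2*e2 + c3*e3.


Left contraction v _| B = <vB>_1 (grade-1 part of the geometric product vB).
Using e1_|e12 = e2, e2_|e12 = -e1, e1_|e13 = e3, e3_|e13 = -e1, e2_|e23 = e3, e3_|e23 = -e2:
e1 coeff: -v2*b12 - v3*b13 = -(-4)*(-3) - (2)*(4) = -20
e2 coeff: v1*b12 - v3*b23 = (1)*(-3) - (2)*(4) = -11
e3 coeff: v1*b13 + v2*b23 = (1)*(4) + (-4)*(4) = -12
v _| B = -20*e1 - 11*e2 - 12*e3


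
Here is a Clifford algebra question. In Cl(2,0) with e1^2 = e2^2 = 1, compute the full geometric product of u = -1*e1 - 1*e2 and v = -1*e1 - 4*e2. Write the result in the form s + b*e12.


Expand: (-1*e1 - 1*e2)(-1*e1 - 4*e2)
= (-1)*(-1)*e1e1 + (-1)*(-4)*e1e2 + (-1)*(-1)*e2e1 + (-1)*(-4)*e2e2
Using e1^2 = e2^2 = 1, e2e1 = -e1e2:
Scalar part s = (-1)*(-1) + (-1)*(-4) = 1 + 4 = 5
Bivector part b = (-1)*(-4) - (-1)*(-1) = 4 - 1 = 3
uv = 5 + 3*e12


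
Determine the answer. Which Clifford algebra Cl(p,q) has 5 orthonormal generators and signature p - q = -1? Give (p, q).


We need p + q = 5 and p - q = -1.
Adding: 2p = 5 + (-1) = 4, so p = 2.
Then q = 5 - 2 = 3.
(p, q) = (2, 3)


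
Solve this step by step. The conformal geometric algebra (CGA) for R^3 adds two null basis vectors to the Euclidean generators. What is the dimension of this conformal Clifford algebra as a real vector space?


The conformal model of R^3 uses Cl(4,1): the 3 Euclidean generators plus two extra orthogonal generators e+ (e+^2 = +1) and e- (e-^2 = -1), from which the null vectors e0, einf are built.
Number of generators m = 3 + 2 = 5.
dim Cl(p,q) = 2^m = 2^5 = 32


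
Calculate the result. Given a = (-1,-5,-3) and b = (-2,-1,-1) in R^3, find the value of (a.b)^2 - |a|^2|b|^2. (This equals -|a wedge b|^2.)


a . b = (-1)*(-2) + (-5)*(-1) + (-3)*(-1)
= 2 + 5 + 3 = 10
|a|^2 = (-1)^2 + (-5)^2 + (-3)^2 = 35
|b|^2 = (-2)^2 + (-1)^2 + (-1)^2 = 6
(a.b)^2 = 10^2 = 100
|a|^2 * |b|^2 = 35 * 6 = 210
Result = 100 - 210 = -110


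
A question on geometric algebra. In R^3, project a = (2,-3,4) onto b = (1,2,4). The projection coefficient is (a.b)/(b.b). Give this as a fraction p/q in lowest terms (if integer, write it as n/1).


Projection coefficient = (a . b) / (b . b)
a . b = 2*1 + (-3)*2 + 4*4
= 2 + (-6) + 16 = 12
b . b = 1^2 + 2^2 + 4^2
= 1 + 4 + 16 = 21
Coefficient = 12/21
In lowest terms: 4/7


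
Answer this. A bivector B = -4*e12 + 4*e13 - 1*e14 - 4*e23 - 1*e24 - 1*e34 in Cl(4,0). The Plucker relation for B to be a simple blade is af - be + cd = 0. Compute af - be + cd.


Plucker relation: af - be + cd
a*f = (-4)*(-1) = 4
b*e = 4*(-1) = -4
c*d = (-1)*(-4) = 4
af - be + cd = 4 - (-4) + 4
= 12


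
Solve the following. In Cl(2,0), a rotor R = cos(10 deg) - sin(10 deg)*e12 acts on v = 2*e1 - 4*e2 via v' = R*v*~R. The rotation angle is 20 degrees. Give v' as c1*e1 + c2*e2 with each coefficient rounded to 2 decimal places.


Rotor R = cos(10deg) - sin(10deg)*e12
Rotation angle theta = 2 * 10 = 20 degrees
v' = R*v*~R rotates v by theta.
cos(20deg) = 0.9397, sin(20deg) = 0.3420
v'_1 = 2*cos(20deg) - (-4)*sin(20deg)
= 2*0.9397 - (-4)*0.3420
= 3.25
v'_2 = 2*sin(20deg) + (-4)*cos(20deg)
= 2*0.3420 + (-4)*0.9397
= -3.07
v' = 3.25*e1 - 3.07*e2


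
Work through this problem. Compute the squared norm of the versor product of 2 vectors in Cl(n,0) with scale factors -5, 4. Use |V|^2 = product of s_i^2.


Each vector v_i has |v_i|^2 = s_i^2
Squared scales: (-5)^2 = 25, 4^2 = 16
|V|^2 = 25 * 16
= 400


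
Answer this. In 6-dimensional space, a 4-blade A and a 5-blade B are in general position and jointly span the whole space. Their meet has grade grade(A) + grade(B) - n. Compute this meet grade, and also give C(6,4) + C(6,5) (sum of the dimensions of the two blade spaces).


Meet grade = grade(A) + grade(B) - n
= 4 + 5 - 6 = 3
C(6,4) = 15
C(6,5) = 6
dim_A + dim_B = 15 + 6 = 21


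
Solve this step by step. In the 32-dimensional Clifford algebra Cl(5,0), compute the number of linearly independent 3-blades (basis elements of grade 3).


Number of grade-k basis blades in Cl(p,q) with n = p + q is C(n, k).
n = 5 + 0 = 5
C(5, 3) = 5! / (3! * 2!)
= 120 / (6 * 2)
= 10


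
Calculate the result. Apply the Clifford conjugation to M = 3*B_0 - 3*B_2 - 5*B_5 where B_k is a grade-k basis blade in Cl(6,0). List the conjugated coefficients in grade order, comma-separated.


Clifford conjugate sign for grade k: (-1)^(k(k+1)/2)
Grade 0: (-1)^(0*1/2) = (-1)^0 = 1, coeff 3 -> 3
Grade 2: (-1)^(2*3/2) = (-1)^3 = -1, coeff -3 -> 3
Grade 5: (-1)^(5*6/2) = (-1)^15 = -1, coeff -5 -> 5
Conjugated coefficients: 3, 3, 5


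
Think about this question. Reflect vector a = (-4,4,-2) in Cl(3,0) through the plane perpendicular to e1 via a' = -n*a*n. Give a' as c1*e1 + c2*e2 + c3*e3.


Reflection formula: a' = -n*a*n, with n = e1 (unit vector, n^2 = 1).
For reflection through hyperplane perp to e1:
The component along e1 flips sign, others stay.
a = (-4, 4, -2)
a' = (4, 4, -2)
a' = 4*e1 + 4*e2 - 2*e3
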